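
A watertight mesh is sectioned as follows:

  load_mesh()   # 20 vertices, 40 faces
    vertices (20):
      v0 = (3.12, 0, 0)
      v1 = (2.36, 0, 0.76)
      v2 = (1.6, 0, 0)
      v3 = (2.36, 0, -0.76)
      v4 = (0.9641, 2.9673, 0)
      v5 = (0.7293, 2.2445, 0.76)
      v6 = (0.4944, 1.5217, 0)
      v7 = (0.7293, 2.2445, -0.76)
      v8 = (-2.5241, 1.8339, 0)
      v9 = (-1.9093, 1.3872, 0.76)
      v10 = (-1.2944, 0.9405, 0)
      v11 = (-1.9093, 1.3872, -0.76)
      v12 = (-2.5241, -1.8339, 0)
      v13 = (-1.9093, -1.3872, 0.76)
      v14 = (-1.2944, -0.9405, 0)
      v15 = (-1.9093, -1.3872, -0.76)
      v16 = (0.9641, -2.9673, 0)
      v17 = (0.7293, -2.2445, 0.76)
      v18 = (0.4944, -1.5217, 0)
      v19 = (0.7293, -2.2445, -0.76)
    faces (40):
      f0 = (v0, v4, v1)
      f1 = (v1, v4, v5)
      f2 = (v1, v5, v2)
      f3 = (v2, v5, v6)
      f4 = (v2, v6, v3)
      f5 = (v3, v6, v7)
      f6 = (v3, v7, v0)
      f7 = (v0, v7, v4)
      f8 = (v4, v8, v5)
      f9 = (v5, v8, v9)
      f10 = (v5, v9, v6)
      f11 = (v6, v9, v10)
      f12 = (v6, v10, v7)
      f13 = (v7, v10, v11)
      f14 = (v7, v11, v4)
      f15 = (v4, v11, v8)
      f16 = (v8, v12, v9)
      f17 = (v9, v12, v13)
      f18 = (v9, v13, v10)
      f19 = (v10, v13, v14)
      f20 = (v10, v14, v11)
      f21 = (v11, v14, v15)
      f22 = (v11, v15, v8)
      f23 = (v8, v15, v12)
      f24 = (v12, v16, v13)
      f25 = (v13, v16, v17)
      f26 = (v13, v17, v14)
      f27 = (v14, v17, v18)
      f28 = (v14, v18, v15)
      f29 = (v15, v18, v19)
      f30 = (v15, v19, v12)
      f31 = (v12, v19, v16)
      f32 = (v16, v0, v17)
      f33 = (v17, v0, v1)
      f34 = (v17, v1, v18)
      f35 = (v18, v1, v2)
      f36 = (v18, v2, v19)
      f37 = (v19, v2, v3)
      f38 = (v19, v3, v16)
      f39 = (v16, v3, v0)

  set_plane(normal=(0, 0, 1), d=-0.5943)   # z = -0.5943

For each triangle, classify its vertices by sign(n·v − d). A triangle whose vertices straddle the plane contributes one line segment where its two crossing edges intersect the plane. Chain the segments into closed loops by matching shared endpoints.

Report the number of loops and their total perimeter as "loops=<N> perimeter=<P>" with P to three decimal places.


Straddling triangles (20 of 40):
  (v2,v6,v3) [++-] → (1.95325, 0.331771, -0.5943)–(2.1943, 0, -0.5943)  len=0.4101
  (v3,v6,v7) [-+-] → (1.95325, 0.331771, -0.5943)–(0.678086, 2.08691, -0.5943)  len=2.1695
  (v3,v7,v0) [--+] → (1.25054, 1.75514, -0.5943)–(2.5257, 0, -0.5943)  len=2.1695
  (v0,v7,v4) [+-+] → (1.25054, 1.75514, -0.5943)–(0.780493, 2.40209, -0.5943)  len=0.7997
  (v6,v10,v7) [++-] → (0.28808, 1.96019, -0.5943)–(0.678086, 2.08691, -0.5943)  len=0.4101
  (v7,v10,v11) [-+-] → (0.28808, 1.96019, -0.5943)–(-1.77524, 1.28981, -0.5943)  len=2.1695
  (v7,v11,v4) [--+] → (-1.28282, 1.7317, -0.5943)–(0.780493, 2.40209, -0.5943)  len=2.1695
  (v4,v11,v8) [+-+] → (-1.28282, 1.7317, -0.5943)–(-2.04334, 1.48459, -0.5943)  len=0.7997
  (v10,v14,v11) [++-] → (-1.77524, 0.8797, -0.5943)–(-1.77524, 1.28981, -0.5943)  len=0.4101
  (v11,v14,v15) [-+-] → (-1.77524, 0.8797, -0.5943)–(-1.77524, -1.28981, -0.5943)  len=2.1695
  (v11,v15,v8) [--+] → (-2.04334, -0.684915, -0.5943)–(-2.04334, 1.48459, -0.5943)  len=2.1695
  (v8,v15,v12) [+-+] → (-2.04334, -0.684915, -0.5943)–(-2.04334, -1.48459, -0.5943)  len=0.7997
  (v14,v18,v15) [++-] → (-1.38523, -1.41652, -0.5943)–(-1.77524, -1.28981, -0.5943)  len=0.4101
  (v15,v18,v19) [-+-] → (-1.38523, -1.41652, -0.5943)–(0.678086, -2.08691, -0.5943)  len=2.1695
  (v15,v19,v12) [--+] → (0.0199732, -2.15498, -0.5943)–(-2.04334, -1.48459, -0.5943)  len=2.1695
  (v12,v19,v16) [+-+] → (0.0199732, -2.15498, -0.5943)–(0.780493, -2.40209, -0.5943)  len=0.7997
  (v18,v2,v19) [++-] → (0.919136, -1.75514, -0.5943)–(0.678086, -2.08691, -0.5943)  len=0.4101
  (v19,v2,v3) [-+-] → (0.919136, -1.75514, -0.5943)–(2.1943, 0, -0.5943)  len=2.1695
  (v19,v3,v16) [--+] → (2.05566, -0.646949, -0.5943)–(0.780493, -2.40209, -0.5943)  len=2.1695
  (v16,v3,v0) [+-+] → (2.05566, -0.646949, -0.5943)–(2.5257, 0, -0.5943)  len=0.7997

Chained into 2 loop(s):
  loop 1: 10 segments, perimeter = 12.8979
  loop 2: 10 segments, perimeter = 14.8458
Total perimeter = 27.744

loops=2 perimeter=27.744


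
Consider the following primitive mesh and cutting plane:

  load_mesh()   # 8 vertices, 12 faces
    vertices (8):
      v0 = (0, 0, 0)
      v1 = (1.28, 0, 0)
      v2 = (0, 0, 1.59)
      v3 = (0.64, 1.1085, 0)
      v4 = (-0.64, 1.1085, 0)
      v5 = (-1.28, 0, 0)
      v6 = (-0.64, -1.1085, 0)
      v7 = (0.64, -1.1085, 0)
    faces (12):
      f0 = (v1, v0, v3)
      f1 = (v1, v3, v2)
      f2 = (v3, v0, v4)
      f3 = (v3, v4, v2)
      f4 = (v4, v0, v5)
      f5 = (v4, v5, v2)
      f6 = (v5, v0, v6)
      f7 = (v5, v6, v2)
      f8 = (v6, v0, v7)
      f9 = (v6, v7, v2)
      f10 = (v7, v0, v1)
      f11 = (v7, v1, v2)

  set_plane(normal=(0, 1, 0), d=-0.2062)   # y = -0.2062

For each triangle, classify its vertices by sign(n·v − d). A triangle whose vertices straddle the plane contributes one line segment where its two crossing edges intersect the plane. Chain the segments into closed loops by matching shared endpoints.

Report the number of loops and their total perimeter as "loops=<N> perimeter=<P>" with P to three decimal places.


loops=1 perimeter=5.883

Straddling triangles (6 of 12):
  (v5,v0,v6) [++-] → (-0.119051, -0.2062, 0)–(-1.16095, -0.2062, 0)  len=1.0419
  (v5,v6,v2) [+-+] → (-1.16095, -0.2062, 0)–(-0.119051, -0.2062, 1.29423)  len=1.6615
  (v6,v0,v7) [-+-] → (-0.119051, -0.2062, 0)–(0.119051, -0.2062, 0)  len=0.2381
  (v6,v7,v2) [--+] → (0.119051, -0.2062, 1.29423)–(-0.119051, -0.2062, 1.29423)  len=0.2381
  (v7,v0,v1) [-++] → (0.119051, -0.2062, 0)–(1.16095, -0.2062, 0)  len=1.0419
  (v7,v1,v2) [-++] → (1.16095, -0.2062, 0)–(0.119051, -0.2062, 1.29423)  len=1.6615

Chained into 1 loop(s):
  loop 1: 6 segments, perimeter = 5.8830
Total perimeter = 5.883


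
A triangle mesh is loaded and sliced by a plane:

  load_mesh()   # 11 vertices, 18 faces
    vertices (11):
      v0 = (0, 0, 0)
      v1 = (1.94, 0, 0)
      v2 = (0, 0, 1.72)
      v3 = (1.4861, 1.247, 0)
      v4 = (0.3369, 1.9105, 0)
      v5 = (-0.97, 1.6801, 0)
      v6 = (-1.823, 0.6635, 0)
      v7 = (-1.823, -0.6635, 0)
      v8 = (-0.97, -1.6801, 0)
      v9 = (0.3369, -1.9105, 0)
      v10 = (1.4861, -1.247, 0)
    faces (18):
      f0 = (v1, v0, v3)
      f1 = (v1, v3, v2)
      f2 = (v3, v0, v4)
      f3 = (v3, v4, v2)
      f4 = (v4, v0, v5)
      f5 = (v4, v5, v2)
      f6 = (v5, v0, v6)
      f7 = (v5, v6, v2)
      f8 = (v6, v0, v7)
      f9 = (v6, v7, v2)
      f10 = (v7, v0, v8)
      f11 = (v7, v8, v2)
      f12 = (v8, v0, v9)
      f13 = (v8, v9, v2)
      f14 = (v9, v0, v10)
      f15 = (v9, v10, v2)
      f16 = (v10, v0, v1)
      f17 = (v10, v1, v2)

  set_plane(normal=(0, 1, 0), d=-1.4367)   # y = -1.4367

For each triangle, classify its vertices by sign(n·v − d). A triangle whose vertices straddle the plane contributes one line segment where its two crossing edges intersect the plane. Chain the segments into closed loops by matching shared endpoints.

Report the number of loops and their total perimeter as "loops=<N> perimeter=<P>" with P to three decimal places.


Straddling triangles (6 of 18):
  (v7,v0,v8) [++-] → (-0.829474, -1.4367, 0)–(-1.17423, -1.4367, 0)  len=0.3448
  (v7,v8,v2) [+-+] → (-1.17423, -1.4367, 0)–(-0.829474, -1.4367, 0.24918)  len=0.4254
  (v8,v0,v9) [-+-] → (-0.829474, -1.4367, 0)–(0.25335, -1.4367, 0)  len=1.0828
  (v8,v9,v2) [--+] → (0.25335, -1.4367, 0.426556)–(-0.829474, -1.4367, 0.24918)  len=1.0973
  (v9,v0,v10) [-++] → (0.25335, -1.4367, 0)–(1.15753, -1.4367, 0)  len=0.9042
  (v9,v10,v2) [-++] → (1.15753, -1.4367, 0)–(0.25335, -1.4367, 0.426556)  len=0.9998

Chained into 1 loop(s):
  loop 1: 6 segments, perimeter = 4.8541
Total perimeter = 4.854

loops=1 perimeter=4.854


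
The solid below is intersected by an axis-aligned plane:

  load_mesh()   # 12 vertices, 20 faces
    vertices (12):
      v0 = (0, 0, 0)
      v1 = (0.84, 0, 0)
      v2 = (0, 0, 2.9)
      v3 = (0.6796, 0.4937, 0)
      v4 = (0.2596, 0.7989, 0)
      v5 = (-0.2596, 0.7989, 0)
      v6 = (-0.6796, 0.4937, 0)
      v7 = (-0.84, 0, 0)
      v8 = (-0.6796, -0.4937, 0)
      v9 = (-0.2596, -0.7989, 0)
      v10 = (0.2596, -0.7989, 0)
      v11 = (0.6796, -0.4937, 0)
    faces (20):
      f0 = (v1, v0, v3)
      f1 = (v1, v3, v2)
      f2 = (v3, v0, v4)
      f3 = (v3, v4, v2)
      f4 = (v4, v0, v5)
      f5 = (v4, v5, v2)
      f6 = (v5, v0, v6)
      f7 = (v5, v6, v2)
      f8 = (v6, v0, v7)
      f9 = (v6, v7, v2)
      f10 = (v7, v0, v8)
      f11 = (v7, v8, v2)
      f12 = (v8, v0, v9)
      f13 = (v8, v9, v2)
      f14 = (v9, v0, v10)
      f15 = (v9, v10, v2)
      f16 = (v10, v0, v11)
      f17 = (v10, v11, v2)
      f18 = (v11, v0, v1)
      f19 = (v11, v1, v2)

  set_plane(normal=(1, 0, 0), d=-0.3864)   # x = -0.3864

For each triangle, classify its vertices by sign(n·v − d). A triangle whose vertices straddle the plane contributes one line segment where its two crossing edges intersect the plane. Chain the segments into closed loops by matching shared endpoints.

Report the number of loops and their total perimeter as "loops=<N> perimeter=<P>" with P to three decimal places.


loops=1 perimeter=4.901

Straddling triangles (8 of 20):
  (v5,v0,v6) [++-] → (-0.3864, 0.280703, 0)–(-0.3864, 0.706759, 0)  len=0.4261
  (v5,v6,v2) [+-+] → (-0.3864, 0.706759, 0)–(-0.3864, 0.280703, 1.25115)  len=1.3217
  (v6,v0,v7) [-+-] → (-0.3864, 0.280703, 0)–(-0.3864, 0, 0)  len=0.2807
  (v6,v7,v2) [--+] → (-0.3864, 0, 1.566)–(-0.3864, 0.280703, 1.25115)  len=0.4218
  (v7,v0,v8) [-+-] → (-0.3864, 0, 0)–(-0.3864, -0.280703, 0)  len=0.2807
  (v7,v8,v2) [--+] → (-0.3864, -0.280703, 1.25115)–(-0.3864, 0, 1.566)  len=0.4218
  (v8,v0,v9) [-++] → (-0.3864, -0.280703, 0)–(-0.3864, -0.706759, 0)  len=0.4261
  (v8,v9,v2) [-++] → (-0.3864, -0.706759, 0)–(-0.3864, -0.280703, 1.25115)  len=1.3217

Chained into 1 loop(s):
  loop 1: 8 segments, perimeter = 4.9005
Total perimeter = 4.901


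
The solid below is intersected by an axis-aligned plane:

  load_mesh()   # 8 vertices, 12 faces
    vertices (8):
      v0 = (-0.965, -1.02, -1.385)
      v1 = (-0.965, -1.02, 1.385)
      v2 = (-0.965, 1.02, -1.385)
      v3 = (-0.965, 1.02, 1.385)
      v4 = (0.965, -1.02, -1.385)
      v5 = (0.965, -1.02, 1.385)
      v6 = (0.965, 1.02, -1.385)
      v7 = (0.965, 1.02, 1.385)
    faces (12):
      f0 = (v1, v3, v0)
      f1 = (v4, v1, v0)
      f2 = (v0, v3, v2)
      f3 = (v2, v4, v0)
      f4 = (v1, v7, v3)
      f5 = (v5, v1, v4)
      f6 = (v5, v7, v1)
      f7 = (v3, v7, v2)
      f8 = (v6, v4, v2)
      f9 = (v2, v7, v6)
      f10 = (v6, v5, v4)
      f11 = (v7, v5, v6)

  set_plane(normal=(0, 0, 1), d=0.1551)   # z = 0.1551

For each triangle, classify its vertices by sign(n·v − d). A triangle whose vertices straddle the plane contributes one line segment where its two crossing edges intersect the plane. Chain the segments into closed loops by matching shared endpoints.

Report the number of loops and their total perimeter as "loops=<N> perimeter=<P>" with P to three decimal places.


loops=1 perimeter=7.940

Straddling triangles (8 of 12):
  (v1,v3,v0) [++-] → (-0.965, 0.114225, 0.1551)–(-0.965, -1.02, 0.1551)  len=1.1342
  (v4,v1,v0) [-+-] → (-0.108066, -1.02, 0.1551)–(-0.965, -1.02, 0.1551)  len=0.8569
  (v0,v3,v2) [-+-] → (-0.965, 0.114225, 0.1551)–(-0.965, 1.02, 0.1551)  len=0.9058
  (v5,v1,v4) [++-] → (-0.108066, -1.02, 0.1551)–(0.965, -1.02, 0.1551)  len=1.0731
  (v3,v7,v2) [++-] → (0.108066, 1.02, 0.1551)–(-0.965, 1.02, 0.1551)  len=1.0731
  (v2,v7,v6) [-+-] → (0.108066, 1.02, 0.1551)–(0.965, 1.02, 0.1551)  len=0.8569
  (v6,v5,v4) [-+-] → (0.965, -0.114225, 0.1551)–(0.965, -1.02, 0.1551)  len=0.9058
  (v7,v5,v6) [++-] → (0.965, -0.114225, 0.1551)–(0.965, 1.02, 0.1551)  len=1.1342

Chained into 1 loop(s):
  loop 1: 8 segments, perimeter = 7.9400
Total perimeter = 7.940


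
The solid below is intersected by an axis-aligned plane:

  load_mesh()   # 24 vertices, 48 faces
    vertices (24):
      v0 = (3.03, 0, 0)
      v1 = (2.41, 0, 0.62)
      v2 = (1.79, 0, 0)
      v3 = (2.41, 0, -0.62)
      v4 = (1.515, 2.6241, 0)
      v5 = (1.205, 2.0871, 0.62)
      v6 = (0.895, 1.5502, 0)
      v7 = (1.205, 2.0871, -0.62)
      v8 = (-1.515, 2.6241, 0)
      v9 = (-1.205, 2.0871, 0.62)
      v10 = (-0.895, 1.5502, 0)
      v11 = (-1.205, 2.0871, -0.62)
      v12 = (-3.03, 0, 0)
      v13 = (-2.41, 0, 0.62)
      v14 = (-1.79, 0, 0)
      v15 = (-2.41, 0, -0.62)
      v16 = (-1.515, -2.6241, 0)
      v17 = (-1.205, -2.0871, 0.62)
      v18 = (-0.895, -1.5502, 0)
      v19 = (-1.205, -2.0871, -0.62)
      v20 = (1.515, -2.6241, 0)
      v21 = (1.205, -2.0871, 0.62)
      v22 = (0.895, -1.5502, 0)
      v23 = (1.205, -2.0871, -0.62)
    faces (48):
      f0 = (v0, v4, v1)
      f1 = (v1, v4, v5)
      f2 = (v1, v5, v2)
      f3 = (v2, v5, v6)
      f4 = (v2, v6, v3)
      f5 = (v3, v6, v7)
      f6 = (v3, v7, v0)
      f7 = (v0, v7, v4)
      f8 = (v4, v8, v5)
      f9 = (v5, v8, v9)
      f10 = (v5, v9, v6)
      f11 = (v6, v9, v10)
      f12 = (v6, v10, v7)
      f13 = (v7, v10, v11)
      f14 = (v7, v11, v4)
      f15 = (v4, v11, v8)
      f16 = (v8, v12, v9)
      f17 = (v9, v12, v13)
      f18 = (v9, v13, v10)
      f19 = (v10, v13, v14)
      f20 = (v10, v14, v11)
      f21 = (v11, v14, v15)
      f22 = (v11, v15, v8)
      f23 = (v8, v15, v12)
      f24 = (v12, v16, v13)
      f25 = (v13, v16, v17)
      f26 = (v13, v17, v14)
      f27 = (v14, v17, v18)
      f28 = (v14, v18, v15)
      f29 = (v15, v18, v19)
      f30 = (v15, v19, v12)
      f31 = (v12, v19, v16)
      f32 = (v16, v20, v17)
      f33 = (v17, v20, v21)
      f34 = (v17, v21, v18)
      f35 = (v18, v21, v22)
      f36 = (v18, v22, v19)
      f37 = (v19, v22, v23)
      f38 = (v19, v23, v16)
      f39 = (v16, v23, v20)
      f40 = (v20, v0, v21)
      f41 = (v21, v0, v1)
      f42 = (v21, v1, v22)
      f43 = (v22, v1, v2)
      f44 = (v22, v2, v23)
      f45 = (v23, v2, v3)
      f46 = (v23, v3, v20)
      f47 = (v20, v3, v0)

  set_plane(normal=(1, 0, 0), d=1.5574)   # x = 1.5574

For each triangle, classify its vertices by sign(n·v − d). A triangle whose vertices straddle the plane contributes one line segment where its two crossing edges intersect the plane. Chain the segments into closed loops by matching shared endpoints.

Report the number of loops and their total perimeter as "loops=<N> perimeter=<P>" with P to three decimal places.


loops=2 perimeter=9.920

Straddling triangles (16 of 48):
  (v0,v4,v1) [+-+] → (1.5574, 2.55066, 0)–(1.5574, 2.49979, 0.0293721)  len=0.0587
  (v1,v4,v5) [+--] → (1.5574, 2.49979, 0.0293721)–(1.5574, 1.47673, 0.62)  len=1.1813
  (v1,v5,v2) [+-+] → (1.5574, 1.47673, 0.62)–(1.5574, 0.829845, 0.246516)  len=0.7470
  (v2,v5,v6) [+--] → (1.5574, 0.829845, 0.246516)–(1.5574, 0.402879, 0)  len=0.4930
  (v2,v6,v3) [+-+] → (1.5574, 0.402879, 0)–(1.5574, 0.87241, -0.271081)  len=0.5422
  (v3,v6,v7) [+--] → (1.5574, 0.87241, -0.271081)–(1.5574, 1.47673, -0.62)  len=0.6978
  (v3,v7,v0) [+-+] → (1.5574, 1.47673, -0.62)–(1.5574, 1.68409, -0.500281)  len=0.2394
  (v0,v7,v4) [+--] → (1.5574, 1.68409, -0.500281)–(1.5574, 2.55066, 0)  len=1.0006
  (v20,v0,v21) [-+-] → (1.5574, -2.55066, 0)–(1.5574, -1.68409, 0.500281)  len=1.0006
  (v21,v0,v1) [-++] → (1.5574, -1.68409, 0.500281)–(1.5574, -1.47673, 0.62)  len=0.2394
  (v21,v1,v22) [-+-] → (1.5574, -1.47673, 0.62)–(1.5574, -0.87241, 0.271081)  len=0.6978
  (v22,v1,v2) [-++] → (1.5574, -0.87241, 0.271081)–(1.5574, -0.402879, 0)  len=0.5422
  (v22,v2,v23) [-+-] → (1.5574, -0.402879, 0)–(1.5574, -0.829845, -0.246516)  len=0.4930
  (v23,v2,v3) [-++] → (1.5574, -0.829845, -0.246516)–(1.5574, -1.47673, -0.62)  len=0.7470
  (v23,v3,v20) [-+-] → (1.5574, -1.47673, -0.62)–(1.5574, -2.49979, -0.0293721)  len=1.1813
  (v20,v3,v0) [-++] → (1.5574, -2.49979, -0.0293721)–(1.5574, -2.55066, 0)  len=0.0587

Chained into 2 loop(s):
  loop 1: 8 segments, perimeter = 4.9601
  loop 2: 8 segments, perimeter = 4.9601
Total perimeter = 9.920


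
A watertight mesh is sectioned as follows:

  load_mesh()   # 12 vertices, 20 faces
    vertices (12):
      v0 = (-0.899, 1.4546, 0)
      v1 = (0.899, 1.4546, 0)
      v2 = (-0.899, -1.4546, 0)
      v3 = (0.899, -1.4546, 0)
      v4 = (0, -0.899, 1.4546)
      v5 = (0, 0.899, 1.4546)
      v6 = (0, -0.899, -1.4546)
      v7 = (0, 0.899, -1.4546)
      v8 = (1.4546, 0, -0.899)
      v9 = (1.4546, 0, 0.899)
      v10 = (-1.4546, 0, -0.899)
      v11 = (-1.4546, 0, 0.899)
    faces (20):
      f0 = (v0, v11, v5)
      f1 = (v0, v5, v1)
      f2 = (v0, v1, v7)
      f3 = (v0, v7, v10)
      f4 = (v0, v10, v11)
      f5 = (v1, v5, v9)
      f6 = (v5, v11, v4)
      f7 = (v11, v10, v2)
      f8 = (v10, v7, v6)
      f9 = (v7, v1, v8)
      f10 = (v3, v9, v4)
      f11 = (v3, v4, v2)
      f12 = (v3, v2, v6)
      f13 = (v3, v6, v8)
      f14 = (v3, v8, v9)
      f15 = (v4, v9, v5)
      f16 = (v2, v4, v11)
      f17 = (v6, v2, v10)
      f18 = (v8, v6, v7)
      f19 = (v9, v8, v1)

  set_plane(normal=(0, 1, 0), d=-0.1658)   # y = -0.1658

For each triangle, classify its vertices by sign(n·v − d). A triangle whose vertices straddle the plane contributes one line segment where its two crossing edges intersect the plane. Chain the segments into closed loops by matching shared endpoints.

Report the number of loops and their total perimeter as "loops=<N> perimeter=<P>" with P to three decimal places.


loops=1 perimeter=9.425

Straddling triangles (10 of 20):
  (v5,v11,v4) [++-] → (-1.18633, -0.1658, 1.00147)–(0, -0.1658, 1.4546)  len=1.2699
  (v11,v10,v2) [++-] → (-1.39127, -0.1658, -0.796529)–(-1.39127, -0.1658, 0.796529)  len=1.5931
  (v10,v7,v6) [++-] → (0, -0.1658, -1.4546)–(-1.18633, -0.1658, -1.00147)  len=1.2699
  (v3,v9,v4) [-+-] → (1.39127, -0.1658, 0.796529)–(1.18633, -0.1658, 1.00147)  len=0.2898
  (v3,v6,v8) [--+] → (1.18633, -0.1658, -1.00147)–(1.39127, -0.1658, -0.796529)  len=0.2898
  (v3,v8,v9) [-++] → (1.39127, -0.1658, -0.796529)–(1.39127, -0.1658, 0.796529)  len=1.5931
  (v4,v9,v5) [-++] → (1.18633, -0.1658, 1.00147)–(0, -0.1658, 1.4546)  len=1.2699
  (v2,v4,v11) [--+] → (-1.18633, -0.1658, 1.00147)–(-1.39127, -0.1658, 0.796529)  len=0.2898
  (v6,v2,v10) [--+] → (-1.39127, -0.1658, -0.796529)–(-1.18633, -0.1658, -1.00147)  len=0.2898
  (v8,v6,v7) [+-+] → (1.18633, -0.1658, -1.00147)–(0, -0.1658, -1.4546)  len=1.2699

Chained into 1 loop(s):
  loop 1: 10 segments, perimeter = 9.4251
Total perimeter = 9.425


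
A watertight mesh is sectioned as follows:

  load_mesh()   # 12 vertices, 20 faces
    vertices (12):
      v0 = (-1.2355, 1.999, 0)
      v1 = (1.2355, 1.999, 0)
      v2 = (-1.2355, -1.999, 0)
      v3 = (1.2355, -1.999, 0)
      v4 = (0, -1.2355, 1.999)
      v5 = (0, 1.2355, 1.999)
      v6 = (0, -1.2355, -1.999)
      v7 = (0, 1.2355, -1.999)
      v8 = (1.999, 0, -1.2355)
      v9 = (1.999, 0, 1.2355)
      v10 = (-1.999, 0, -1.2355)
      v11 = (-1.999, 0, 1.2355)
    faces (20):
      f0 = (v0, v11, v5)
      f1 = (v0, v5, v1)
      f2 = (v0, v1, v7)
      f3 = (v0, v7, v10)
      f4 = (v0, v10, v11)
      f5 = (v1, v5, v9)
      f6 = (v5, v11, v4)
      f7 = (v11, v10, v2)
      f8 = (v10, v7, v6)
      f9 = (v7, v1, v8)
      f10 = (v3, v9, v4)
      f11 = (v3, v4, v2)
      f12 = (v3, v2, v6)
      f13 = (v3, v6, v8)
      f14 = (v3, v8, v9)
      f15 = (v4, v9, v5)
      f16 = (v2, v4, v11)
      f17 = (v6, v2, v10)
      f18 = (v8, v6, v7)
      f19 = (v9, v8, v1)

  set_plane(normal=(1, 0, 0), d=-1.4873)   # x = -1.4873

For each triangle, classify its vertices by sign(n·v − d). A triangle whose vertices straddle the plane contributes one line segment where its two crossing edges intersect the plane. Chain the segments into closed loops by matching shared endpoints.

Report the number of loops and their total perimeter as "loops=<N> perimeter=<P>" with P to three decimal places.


Straddling triangles (8 of 20):
  (v0,v11,v5) [+-+] → (-1.4873, 1.33974, 0.407464)–(-1.4873, 0.316261, 1.43094)  len=1.4474
  (v0,v7,v10) [++-] → (-1.4873, 0.316261, -1.43094)–(-1.4873, 1.33974, -0.407464)  len=1.4474
  (v0,v10,v11) [+--] → (-1.4873, 1.33974, -0.407464)–(-1.4873, 1.33974, 0.407464)  len=0.8149
  (v5,v11,v4) [+-+] → (-1.4873, 0.316261, 1.43094)–(-1.4873, -0.316261, 1.43094)  len=0.6325
  (v11,v10,v2) [--+] → (-1.4873, -1.33974, -0.407464)–(-1.4873, -1.33974, 0.407464)  len=0.8149
  (v10,v7,v6) [-++] → (-1.4873, 0.316261, -1.43094)–(-1.4873, -0.316261, -1.43094)  len=0.6325
  (v2,v4,v11) [++-] → (-1.4873, -0.316261, 1.43094)–(-1.4873, -1.33974, 0.407464)  len=1.4474
  (v6,v2,v10) [++-] → (-1.4873, -1.33974, -0.407464)–(-1.4873, -0.316261, -1.43094)  len=1.4474

Chained into 1 loop(s):
  loop 1: 8 segments, perimeter = 8.6845
Total perimeter = 8.685

loops=1 perimeter=8.685


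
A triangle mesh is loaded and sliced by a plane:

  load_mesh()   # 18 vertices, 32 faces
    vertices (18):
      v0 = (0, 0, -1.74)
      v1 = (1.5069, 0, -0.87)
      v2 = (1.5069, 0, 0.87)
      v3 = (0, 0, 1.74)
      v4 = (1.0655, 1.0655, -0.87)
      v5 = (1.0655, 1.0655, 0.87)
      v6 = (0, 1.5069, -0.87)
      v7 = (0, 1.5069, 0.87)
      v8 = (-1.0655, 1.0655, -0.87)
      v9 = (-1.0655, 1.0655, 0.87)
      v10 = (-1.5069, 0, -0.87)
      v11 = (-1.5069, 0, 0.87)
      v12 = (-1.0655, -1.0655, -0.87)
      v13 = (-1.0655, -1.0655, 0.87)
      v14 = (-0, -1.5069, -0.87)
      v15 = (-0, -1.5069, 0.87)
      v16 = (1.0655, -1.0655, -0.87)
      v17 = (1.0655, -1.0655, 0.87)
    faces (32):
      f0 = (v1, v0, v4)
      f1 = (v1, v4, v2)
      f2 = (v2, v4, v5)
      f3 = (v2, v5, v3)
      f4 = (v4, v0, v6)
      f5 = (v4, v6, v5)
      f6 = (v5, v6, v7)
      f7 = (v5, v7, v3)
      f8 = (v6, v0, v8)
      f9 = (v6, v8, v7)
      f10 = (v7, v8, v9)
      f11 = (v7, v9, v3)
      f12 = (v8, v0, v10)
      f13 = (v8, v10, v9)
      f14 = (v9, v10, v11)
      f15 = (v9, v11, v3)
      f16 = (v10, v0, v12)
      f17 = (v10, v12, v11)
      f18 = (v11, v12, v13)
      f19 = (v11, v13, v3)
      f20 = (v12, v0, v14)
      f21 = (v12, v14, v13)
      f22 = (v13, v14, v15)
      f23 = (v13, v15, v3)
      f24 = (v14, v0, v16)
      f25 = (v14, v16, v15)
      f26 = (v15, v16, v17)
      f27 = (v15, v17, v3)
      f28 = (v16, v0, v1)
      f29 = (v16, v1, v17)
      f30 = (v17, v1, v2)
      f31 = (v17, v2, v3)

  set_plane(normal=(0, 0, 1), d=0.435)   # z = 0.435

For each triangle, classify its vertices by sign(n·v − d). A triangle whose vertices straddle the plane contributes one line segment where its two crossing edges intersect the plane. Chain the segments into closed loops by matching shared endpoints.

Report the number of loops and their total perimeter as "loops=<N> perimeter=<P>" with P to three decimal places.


loops=1 perimeter=9.226

Straddling triangles (16 of 32):
  (v1,v4,v2) [--+] → (1.39655, 0.266375, 0.435)–(1.5069, 0, 0.435)  len=0.2883
  (v2,v4,v5) [+-+] → (1.39655, 0.266375, 0.435)–(1.0655, 1.0655, 0.435)  len=0.8650
  (v4,v6,v5) [--+] → (0.799125, 1.17585, 0.435)–(1.0655, 1.0655, 0.435)  len=0.2883
  (v5,v6,v7) [+-+] → (0.799125, 1.17585, 0.435)–(0, 1.5069, 0.435)  len=0.8650
  (v6,v8,v7) [--+] → (-0.266375, 1.39655, 0.435)–(0, 1.5069, 0.435)  len=0.2883
  (v7,v8,v9) [+-+] → (-0.266375, 1.39655, 0.435)–(-1.0655, 1.0655, 0.435)  len=0.8650
  (v8,v10,v9) [--+] → (-1.17585, 0.799125, 0.435)–(-1.0655, 1.0655, 0.435)  len=0.2883
  (v9,v10,v11) [+-+] → (-1.17585, 0.799125, 0.435)–(-1.5069, 0, 0.435)  len=0.8650
  (v10,v12,v11) [--+] → (-1.39655, -0.266375, 0.435)–(-1.5069, 0, 0.435)  len=0.2883
  (v11,v12,v13) [+-+] → (-1.39655, -0.266375, 0.435)–(-1.0655, -1.0655, 0.435)  len=0.8650
  (v12,v14,v13) [--+] → (-0.799125, -1.17585, 0.435)–(-1.0655, -1.0655, 0.435)  len=0.2883
  (v13,v14,v15) [+-+] → (-0.799125, -1.17585, 0.435)–(0, -1.5069, 0.435)  len=0.8650
  (v14,v16,v15) [--+] → (0.266375, -1.39655, 0.435)–(0, -1.5069, 0.435)  len=0.2883
  (v15,v16,v17) [+-+] → (0.266375, -1.39655, 0.435)–(1.0655, -1.0655, 0.435)  len=0.8650
  (v16,v1,v17) [--+] → (1.17585, -0.799125, 0.435)–(1.0655, -1.0655, 0.435)  len=0.2883
  (v17,v1,v2) [+-+] → (1.17585, -0.799125, 0.435)–(1.5069, 0, 0.435)  len=0.8650

Chained into 1 loop(s):
  loop 1: 16 segments, perimeter = 9.2265
Total perimeter = 9.226


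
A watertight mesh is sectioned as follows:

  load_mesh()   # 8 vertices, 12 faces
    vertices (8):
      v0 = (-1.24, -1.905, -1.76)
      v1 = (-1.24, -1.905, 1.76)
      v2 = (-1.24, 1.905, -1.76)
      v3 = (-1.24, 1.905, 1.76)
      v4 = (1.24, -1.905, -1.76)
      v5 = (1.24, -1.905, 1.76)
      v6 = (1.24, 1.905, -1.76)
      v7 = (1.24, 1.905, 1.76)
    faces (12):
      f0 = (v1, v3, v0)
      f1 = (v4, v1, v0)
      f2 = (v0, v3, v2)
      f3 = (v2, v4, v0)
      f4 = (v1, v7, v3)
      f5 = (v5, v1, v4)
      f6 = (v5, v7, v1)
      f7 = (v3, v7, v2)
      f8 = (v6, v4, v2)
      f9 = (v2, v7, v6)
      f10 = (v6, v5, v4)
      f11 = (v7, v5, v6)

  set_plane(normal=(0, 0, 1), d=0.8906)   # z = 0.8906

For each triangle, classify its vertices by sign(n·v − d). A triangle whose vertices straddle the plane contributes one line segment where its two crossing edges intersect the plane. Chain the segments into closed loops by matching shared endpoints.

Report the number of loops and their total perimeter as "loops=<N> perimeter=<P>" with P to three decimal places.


Straddling triangles (8 of 12):
  (v1,v3,v0) [++-] → (-1.24, 0.963973, 0.8906)–(-1.24, -1.905, 0.8906)  len=2.8690
  (v4,v1,v0) [-+-] → (-0.627468, -1.905, 0.8906)–(-1.24, -1.905, 0.8906)  len=0.6125
  (v0,v3,v2) [-+-] → (-1.24, 0.963973, 0.8906)–(-1.24, 1.905, 0.8906)  len=0.9410
  (v5,v1,v4) [++-] → (-0.627468, -1.905, 0.8906)–(1.24, -1.905, 0.8906)  len=1.8675
  (v3,v7,v2) [++-] → (0.627468, 1.905, 0.8906)–(-1.24, 1.905, 0.8906)  len=1.8675
  (v2,v7,v6) [-+-] → (0.627468, 1.905, 0.8906)–(1.24, 1.905, 0.8906)  len=0.6125
  (v6,v5,v4) [-+-] → (1.24, -0.963973, 0.8906)–(1.24, -1.905, 0.8906)  len=0.9410
  (v7,v5,v6) [++-] → (1.24, -0.963973, 0.8906)–(1.24, 1.905, 0.8906)  len=2.8690

Chained into 1 loop(s):
  loop 1: 8 segments, perimeter = 12.5800
Total perimeter = 12.580

loops=1 perimeter=12.580


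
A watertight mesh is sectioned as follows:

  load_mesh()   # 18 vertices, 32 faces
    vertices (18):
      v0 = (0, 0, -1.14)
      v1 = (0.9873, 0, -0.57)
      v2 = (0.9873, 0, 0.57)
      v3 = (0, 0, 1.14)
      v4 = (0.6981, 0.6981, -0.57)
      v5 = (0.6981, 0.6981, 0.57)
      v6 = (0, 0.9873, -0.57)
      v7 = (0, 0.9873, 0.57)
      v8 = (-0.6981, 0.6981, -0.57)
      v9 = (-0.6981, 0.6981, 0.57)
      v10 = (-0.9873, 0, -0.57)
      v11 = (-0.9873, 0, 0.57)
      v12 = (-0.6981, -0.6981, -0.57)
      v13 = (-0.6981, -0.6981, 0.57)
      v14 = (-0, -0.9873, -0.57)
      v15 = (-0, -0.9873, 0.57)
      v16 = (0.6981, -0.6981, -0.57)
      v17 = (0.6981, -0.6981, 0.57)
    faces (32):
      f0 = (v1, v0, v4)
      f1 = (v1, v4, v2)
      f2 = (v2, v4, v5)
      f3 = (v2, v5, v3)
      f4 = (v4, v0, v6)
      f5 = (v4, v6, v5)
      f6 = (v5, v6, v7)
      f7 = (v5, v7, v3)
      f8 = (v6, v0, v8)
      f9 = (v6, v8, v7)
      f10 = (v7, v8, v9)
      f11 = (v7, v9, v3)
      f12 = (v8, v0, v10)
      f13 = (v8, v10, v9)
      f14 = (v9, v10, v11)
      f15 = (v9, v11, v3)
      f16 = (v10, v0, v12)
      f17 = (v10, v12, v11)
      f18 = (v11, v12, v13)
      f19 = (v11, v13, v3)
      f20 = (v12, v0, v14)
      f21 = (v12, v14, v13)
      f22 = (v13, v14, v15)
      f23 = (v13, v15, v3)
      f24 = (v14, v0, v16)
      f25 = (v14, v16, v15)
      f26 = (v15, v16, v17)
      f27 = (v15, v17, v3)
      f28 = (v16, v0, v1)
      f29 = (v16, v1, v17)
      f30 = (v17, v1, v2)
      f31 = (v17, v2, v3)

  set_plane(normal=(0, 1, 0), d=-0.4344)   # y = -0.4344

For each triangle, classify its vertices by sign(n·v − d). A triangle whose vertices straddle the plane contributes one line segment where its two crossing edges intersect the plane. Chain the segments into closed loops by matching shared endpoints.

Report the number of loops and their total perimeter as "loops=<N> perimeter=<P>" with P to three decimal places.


loops=1 perimeter=5.789

Straddling triangles (12 of 32):
  (v10,v0,v12) [++-] → (-0.4344, -0.4344, -0.785312)–(-0.807342, -0.4344, -0.57)  len=0.4306
  (v10,v12,v11) [+-+] → (-0.807342, -0.4344, -0.57)–(-0.807342, -0.4344, -0.139377)  len=0.4306
  (v11,v12,v13) [+--] → (-0.807342, -0.4344, -0.139377)–(-0.807342, -0.4344, 0.57)  len=0.7094
  (v11,v13,v3) [+-+] → (-0.807342, -0.4344, 0.57)–(-0.4344, -0.4344, 0.785312)  len=0.4306
  (v12,v0,v14) [-+-] → (-0.4344, -0.4344, -0.785312)–(0, -0.4344, -0.889207)  len=0.4467
  (v13,v15,v3) [--+] → (0, -0.4344, 0.889207)–(-0.4344, -0.4344, 0.785312)  len=0.4467
  (v14,v0,v16) [-+-] → (0, -0.4344, -0.889207)–(0.4344, -0.4344, -0.785312)  len=0.4467
  (v15,v17,v3) [--+] → (0.4344, -0.4344, 0.785312)–(0, -0.4344, 0.889207)  len=0.4467
  (v16,v0,v1) [-++] → (0.4344, -0.4344, -0.785312)–(0.807342, -0.4344, -0.57)  len=0.4306
  (v16,v1,v17) [-+-] → (0.807342, -0.4344, -0.57)–(0.807342, -0.4344, 0.139377)  len=0.7094
  (v17,v1,v2) [-++] → (0.807342, -0.4344, 0.139377)–(0.807342, -0.4344, 0.57)  len=0.4306
  (v17,v2,v3) [-++] → (0.807342, -0.4344, 0.57)–(0.4344, -0.4344, 0.785312)  len=0.4306

Chained into 1 loop(s):
  loop 1: 12 segments, perimeter = 5.7891
Total perimeter = 5.789


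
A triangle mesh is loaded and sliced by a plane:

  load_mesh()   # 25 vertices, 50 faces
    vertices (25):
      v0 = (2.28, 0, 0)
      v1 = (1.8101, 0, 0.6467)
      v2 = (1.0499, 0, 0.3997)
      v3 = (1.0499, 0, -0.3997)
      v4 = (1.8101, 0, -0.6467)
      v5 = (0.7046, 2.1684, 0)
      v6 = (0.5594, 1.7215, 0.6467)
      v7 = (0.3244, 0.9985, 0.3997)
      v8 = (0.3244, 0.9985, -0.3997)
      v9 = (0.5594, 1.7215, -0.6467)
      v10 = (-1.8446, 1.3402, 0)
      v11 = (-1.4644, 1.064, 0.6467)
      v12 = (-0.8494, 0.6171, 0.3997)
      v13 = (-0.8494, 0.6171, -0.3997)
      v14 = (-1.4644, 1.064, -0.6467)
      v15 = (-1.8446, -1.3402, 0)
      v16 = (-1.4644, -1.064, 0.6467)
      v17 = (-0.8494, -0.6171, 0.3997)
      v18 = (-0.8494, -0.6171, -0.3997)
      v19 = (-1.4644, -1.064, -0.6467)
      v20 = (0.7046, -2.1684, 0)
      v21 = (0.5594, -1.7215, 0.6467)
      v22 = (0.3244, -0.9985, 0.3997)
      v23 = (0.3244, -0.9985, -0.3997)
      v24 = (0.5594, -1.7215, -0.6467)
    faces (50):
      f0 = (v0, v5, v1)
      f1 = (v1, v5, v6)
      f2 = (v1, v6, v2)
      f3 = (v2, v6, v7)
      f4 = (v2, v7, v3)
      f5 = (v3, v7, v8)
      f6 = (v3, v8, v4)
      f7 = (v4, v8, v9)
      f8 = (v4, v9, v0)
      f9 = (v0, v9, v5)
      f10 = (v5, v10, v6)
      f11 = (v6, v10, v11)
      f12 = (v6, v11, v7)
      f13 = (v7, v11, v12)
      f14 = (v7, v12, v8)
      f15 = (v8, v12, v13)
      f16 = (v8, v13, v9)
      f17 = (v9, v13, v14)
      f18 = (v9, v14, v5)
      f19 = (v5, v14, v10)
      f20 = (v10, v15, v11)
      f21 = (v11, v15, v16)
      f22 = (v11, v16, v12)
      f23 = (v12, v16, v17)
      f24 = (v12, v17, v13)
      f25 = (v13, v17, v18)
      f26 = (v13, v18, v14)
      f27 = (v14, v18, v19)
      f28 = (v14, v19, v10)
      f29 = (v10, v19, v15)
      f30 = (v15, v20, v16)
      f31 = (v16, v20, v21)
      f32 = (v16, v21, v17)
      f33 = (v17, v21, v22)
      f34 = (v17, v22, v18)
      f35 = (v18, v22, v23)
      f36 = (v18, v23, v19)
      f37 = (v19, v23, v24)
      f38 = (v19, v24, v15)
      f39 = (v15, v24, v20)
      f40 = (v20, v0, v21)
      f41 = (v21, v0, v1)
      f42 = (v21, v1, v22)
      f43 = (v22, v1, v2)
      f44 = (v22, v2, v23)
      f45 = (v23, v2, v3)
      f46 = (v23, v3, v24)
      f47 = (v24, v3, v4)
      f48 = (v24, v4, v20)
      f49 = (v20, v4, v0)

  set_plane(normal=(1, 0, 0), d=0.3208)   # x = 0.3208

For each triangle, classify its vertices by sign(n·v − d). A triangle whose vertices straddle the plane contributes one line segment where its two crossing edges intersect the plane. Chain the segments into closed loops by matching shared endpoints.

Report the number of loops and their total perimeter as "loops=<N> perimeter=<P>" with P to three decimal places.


Straddling triangles (20 of 50):
  (v5,v10,v6) [+-+] → (0.3208, 2.04371, 0)–(0.3208, 1.68366, 0.582514)  len=0.6848
  (v6,v10,v11) [+--] → (0.3208, 1.68366, 0.582514)–(0.3208, 1.64398, 0.6467)  len=0.0755
  (v6,v11,v7) [+-+] → (0.3208, 1.64398, 0.6467)–(0.3208, 0.998632, 0.400197)  len=0.6908
  (v7,v11,v12) [+--] → (0.3208, 0.998632, 0.400197)–(0.3208, 0.99733, 0.3997)  len=0.0014
  (v7,v12,v8) [+-+] → (0.3208, 0.99733, 0.3997)–(0.3208, 0.99733, -0.397248)  len=0.7969
  (v8,v12,v13) [+--] → (0.3208, 0.99733, -0.397248)–(0.3208, 0.99733, -0.3997)  len=0.0025
  (v8,v13,v9) [+-+] → (0.3208, 0.99733, -0.3997)–(0.3208, 1.53445, -0.604867)  len=0.5750
  (v9,v13,v14) [+--] → (0.3208, 1.53445, -0.604867)–(0.3208, 1.64398, -0.6467)  len=0.1172
  (v9,v14,v5) [+-+] → (0.3208, 1.64398, -0.6467)–(0.3208, 1.97298, -0.114432)  len=0.6257
  (v5,v14,v10) [+--] → (0.3208, 1.97298, -0.114432)–(0.3208, 2.04371, 0)  len=0.1345
  (v15,v20,v16) [-+-] → (0.3208, -2.04371, 0)–(0.3208, -1.97298, 0.114432)  len=0.1345
  (v16,v20,v21) [-++] → (0.3208, -1.97298, 0.114432)–(0.3208, -1.64398, 0.6467)  len=0.6257
  (v16,v21,v17) [-+-] → (0.3208, -1.64398, 0.6467)–(0.3208, -1.53445, 0.604867)  len=0.1172
  (v17,v21,v22) [-++] → (0.3208, -1.53445, 0.604867)–(0.3208, -0.99733, 0.3997)  len=0.5750
  (v17,v22,v18) [-+-] → (0.3208, -0.99733, 0.3997)–(0.3208, -0.99733, 0.397248)  len=0.0025
  (v18,v22,v23) [-++] → (0.3208, -0.99733, 0.397248)–(0.3208, -0.99733, -0.3997)  len=0.7969
  (v18,v23,v19) [-+-] → (0.3208, -0.99733, -0.3997)–(0.3208, -0.998632, -0.400197)  len=0.0014
  (v19,v23,v24) [-++] → (0.3208, -0.998632, -0.400197)–(0.3208, -1.64398, -0.6467)  len=0.6908
  (v19,v24,v15) [-+-] → (0.3208, -1.64398, -0.6467)–(0.3208, -1.68366, -0.582514)  len=0.0755
  (v15,v24,v20) [-++] → (0.3208, -1.68366, -0.582514)–(0.3208, -2.04371, 0)  len=0.6848

Chained into 2 loop(s):
  loop 1: 10 segments, perimeter = 3.7044
  loop 2: 10 segments, perimeter = 3.7044
Total perimeter = 7.409

loops=2 perimeter=7.409


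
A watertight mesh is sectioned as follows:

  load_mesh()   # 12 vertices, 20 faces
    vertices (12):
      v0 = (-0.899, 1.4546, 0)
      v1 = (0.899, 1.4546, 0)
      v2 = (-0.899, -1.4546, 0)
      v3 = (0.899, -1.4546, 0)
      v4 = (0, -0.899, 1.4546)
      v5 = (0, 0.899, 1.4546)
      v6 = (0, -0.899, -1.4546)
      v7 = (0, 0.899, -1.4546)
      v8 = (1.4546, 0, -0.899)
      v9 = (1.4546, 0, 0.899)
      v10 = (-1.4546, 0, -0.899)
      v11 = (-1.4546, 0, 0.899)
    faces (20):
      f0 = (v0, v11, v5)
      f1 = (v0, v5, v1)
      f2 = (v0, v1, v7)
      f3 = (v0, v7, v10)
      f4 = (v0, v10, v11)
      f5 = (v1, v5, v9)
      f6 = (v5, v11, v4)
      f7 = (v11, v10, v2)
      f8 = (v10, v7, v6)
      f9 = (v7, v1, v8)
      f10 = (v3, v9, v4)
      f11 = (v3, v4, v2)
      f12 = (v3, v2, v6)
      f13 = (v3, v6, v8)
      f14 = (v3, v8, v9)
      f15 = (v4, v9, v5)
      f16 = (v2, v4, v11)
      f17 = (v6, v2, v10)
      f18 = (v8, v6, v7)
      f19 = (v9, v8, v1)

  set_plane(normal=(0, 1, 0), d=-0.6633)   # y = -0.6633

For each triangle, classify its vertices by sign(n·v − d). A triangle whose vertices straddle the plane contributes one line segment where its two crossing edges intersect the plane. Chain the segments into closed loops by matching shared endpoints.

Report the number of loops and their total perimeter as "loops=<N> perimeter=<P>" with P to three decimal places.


Straddling triangles (10 of 20):
  (v5,v11,v4) [++-] → (-0.381367, -0.6633, 1.30893)–(0, -0.6633, 1.4546)  len=0.4082
  (v11,v10,v2) [++-] → (-1.20125, -0.6633, -0.489055)–(-1.20125, -0.6633, 0.489055)  len=0.9781
  (v10,v7,v6) [++-] → (0, -0.6633, -1.4546)–(-0.381367, -0.6633, -1.30893)  len=0.4082
  (v3,v9,v4) [-+-] → (1.20125, -0.6633, 0.489055)–(0.381367, -0.6633, 1.30893)  len=1.1595
  (v3,v6,v8) [--+] → (0.381367, -0.6633, -1.30893)–(1.20125, -0.6633, -0.489055)  len=1.1595
  (v3,v8,v9) [-++] → (1.20125, -0.6633, -0.489055)–(1.20125, -0.6633, 0.489055)  len=0.9781
  (v4,v9,v5) [-++] → (0.381367, -0.6633, 1.30893)–(0, -0.6633, 1.4546)  len=0.4082
  (v2,v4,v11) [--+] → (-0.381367, -0.6633, 1.30893)–(-1.20125, -0.6633, 0.489055)  len=1.1595
  (v6,v2,v10) [--+] → (-1.20125, -0.6633, -0.489055)–(-0.381367, -0.6633, -1.30893)  len=1.1595
  (v8,v6,v7) [+-+] → (0.381367, -0.6633, -1.30893)–(0, -0.6633, -1.4546)  len=0.4082

Chained into 1 loop(s):
  loop 1: 10 segments, perimeter = 8.2271
Total perimeter = 8.227

loops=1 perimeter=8.227


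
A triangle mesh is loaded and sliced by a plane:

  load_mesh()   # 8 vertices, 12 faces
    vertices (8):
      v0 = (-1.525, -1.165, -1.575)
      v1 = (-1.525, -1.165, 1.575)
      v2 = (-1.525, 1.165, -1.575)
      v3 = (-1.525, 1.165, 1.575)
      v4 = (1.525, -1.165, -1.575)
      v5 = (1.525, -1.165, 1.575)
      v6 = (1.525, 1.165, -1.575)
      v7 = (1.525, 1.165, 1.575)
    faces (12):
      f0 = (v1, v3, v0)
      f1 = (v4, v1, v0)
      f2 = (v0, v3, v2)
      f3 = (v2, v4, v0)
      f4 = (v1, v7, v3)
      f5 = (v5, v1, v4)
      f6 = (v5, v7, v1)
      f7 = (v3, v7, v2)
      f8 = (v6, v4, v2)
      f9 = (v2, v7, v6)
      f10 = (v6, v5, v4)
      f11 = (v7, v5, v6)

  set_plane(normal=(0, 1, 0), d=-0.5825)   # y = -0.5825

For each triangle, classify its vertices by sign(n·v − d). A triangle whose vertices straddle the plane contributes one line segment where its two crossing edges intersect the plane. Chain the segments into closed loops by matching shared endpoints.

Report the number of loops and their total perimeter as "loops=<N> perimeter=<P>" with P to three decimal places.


loops=1 perimeter=12.400

Straddling triangles (8 of 12):
  (v1,v3,v0) [-+-] → (-1.525, -0.5825, 1.575)–(-1.525, -0.5825, -0.7875)  len=2.3625
  (v0,v3,v2) [-++] → (-1.525, -0.5825, -0.7875)–(-1.525, -0.5825, -1.575)  len=0.7875
  (v2,v4,v0) [+--] → (0.7625, -0.5825, -1.575)–(-1.525, -0.5825, -1.575)  len=2.2875
  (v1,v7,v3) [-++] → (-0.7625, -0.5825, 1.575)–(-1.525, -0.5825, 1.575)  len=0.7625
  (v5,v7,v1) [-+-] → (1.525, -0.5825, 1.575)–(-0.7625, -0.5825, 1.575)  len=2.2875
  (v6,v4,v2) [+-+] → (1.525, -0.5825, -1.575)–(0.7625, -0.5825, -1.575)  len=0.7625
  (v6,v5,v4) [+--] → (1.525, -0.5825, 0.7875)–(1.525, -0.5825, -1.575)  len=2.3625
  (v7,v5,v6) [+-+] → (1.525, -0.5825, 1.575)–(1.525, -0.5825, 0.7875)  len=0.7875

Chained into 1 loop(s):
  loop 1: 8 segments, perimeter = 12.4000
Total perimeter = 12.400


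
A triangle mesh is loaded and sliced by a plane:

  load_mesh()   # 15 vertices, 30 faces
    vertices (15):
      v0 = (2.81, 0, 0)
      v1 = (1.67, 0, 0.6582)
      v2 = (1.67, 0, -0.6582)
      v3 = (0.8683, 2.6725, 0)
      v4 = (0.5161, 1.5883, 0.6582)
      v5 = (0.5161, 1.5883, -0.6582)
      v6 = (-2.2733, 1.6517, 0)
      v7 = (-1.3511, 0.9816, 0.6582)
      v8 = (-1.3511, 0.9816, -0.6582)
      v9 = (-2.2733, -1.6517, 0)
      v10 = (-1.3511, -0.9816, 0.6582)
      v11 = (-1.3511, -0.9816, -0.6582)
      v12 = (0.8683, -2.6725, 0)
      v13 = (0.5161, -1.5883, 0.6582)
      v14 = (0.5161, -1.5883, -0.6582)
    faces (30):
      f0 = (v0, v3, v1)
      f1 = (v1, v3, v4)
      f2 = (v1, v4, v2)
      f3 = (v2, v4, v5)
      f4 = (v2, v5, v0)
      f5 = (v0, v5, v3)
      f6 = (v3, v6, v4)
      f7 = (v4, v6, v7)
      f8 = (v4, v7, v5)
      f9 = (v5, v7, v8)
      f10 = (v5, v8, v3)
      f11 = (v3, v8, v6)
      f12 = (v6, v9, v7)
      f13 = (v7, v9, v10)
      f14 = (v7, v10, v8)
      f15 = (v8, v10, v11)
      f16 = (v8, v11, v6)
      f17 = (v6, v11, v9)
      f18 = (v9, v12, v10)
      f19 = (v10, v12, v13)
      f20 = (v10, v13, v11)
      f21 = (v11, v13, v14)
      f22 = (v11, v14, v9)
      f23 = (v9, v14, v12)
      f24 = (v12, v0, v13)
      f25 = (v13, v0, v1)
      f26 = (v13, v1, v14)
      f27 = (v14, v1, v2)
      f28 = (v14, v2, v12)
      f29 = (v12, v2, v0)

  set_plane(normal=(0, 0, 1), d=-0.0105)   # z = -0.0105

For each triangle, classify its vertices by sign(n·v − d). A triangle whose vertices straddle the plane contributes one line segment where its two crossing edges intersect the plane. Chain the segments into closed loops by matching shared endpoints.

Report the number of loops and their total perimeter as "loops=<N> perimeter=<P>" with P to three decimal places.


loops=2 perimeter=26.226

Straddling triangles (20 of 30):
  (v1,v4,v2) [++-] → (1.10225, 0.781481, -0.0105)–(1.67, 0, -0.0105)  len=0.9659
  (v2,v4,v5) [-+-] → (1.10225, 0.781481, -0.0105)–(0.5161, 1.5883, -0.0105)  len=0.9973
  (v2,v5,v0) [--+] → (2.77341, 0.0253375, -0.0105)–(2.79181, 0, -0.0105)  len=0.0313
  (v0,v5,v3) [+-+] → (2.77341, 0.0253375, -0.0105)–(0.862681, 2.6552, -0.0105)  len=3.2507
  (v4,v7,v5) [++-] → (-0.402607, 1.28979, -0.0105)–(0.5161, 1.5883, -0.0105)  len=0.9660
  (v5,v7,v8) [-+-] → (-0.402607, 1.28979, -0.0105)–(-1.3511, 0.9816, -0.0105)  len=0.9973
  (v5,v8,v3) [--+] → (0.832895, 2.64553, -0.0105)–(0.862681, 2.6552, -0.0105)  len=0.0313
  (v3,v8,v6) [+-+] → (0.832895, 2.64553, -0.0105)–(-2.25859, 1.64101, -0.0105)  len=3.2506
  (v7,v10,v8) [++-] → (-1.3511, 0.0156591, -0.0105)–(-1.3511, 0.9816, -0.0105)  len=0.9659
  (v8,v10,v11) [-+-] → (-1.3511, 0.0156591, -0.0105)–(-1.3511, -0.9816, -0.0105)  len=0.9973
  (v8,v11,v6) [--+] → (-2.25859, 1.60969, -0.0105)–(-2.25859, 1.64101, -0.0105)  len=0.0313
  (v6,v11,v9) [+-+] → (-2.25859, 1.60969, -0.0105)–(-2.25859, -1.64101, -0.0105)  len=3.2507
  (v10,v13,v11) [++-] → (-0.432393, -1.28011, -0.0105)–(-1.3511, -0.9816, -0.0105)  len=0.9660
  (v11,v13,v14) [-+-] → (-0.432393, -1.28011, -0.0105)–(0.5161, -1.5883, -0.0105)  len=0.9973
  (v11,v14,v9) [--+] → (-2.2288, -1.65069, -0.0105)–(-2.25859, -1.64101, -0.0105)  len=0.0313
  (v9,v14,v12) [+-+] → (-2.2288, -1.65069, -0.0105)–(0.862681, -2.6552, -0.0105)  len=3.2506
  (v13,v1,v14) [++-] → (1.08385, -0.806819, -0.0105)–(0.5161, -1.5883, -0.0105)  len=0.9659
  (v14,v1,v2) [-+-] → (1.08385, -0.806819, -0.0105)–(1.67, 0, -0.0105)  len=0.9973
  (v14,v2,v12) [--+] → (0.881089, -2.62987, -0.0105)–(0.862681, -2.6552, -0.0105)  len=0.0313
  (v12,v2,v0) [+-+] → (0.881089, -2.62987, -0.0105)–(2.79181, 0, -0.0105)  len=3.2507

Chained into 2 loop(s):
  loop 1: 10 segments, perimeter = 9.8162
  loop 2: 10 segments, perimeter = 16.4099
Total perimeter = 26.226
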